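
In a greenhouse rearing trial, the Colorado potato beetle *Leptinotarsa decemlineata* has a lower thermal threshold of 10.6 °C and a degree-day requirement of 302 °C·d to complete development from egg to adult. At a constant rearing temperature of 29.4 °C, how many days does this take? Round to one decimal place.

16.1 days

Daily accumulation = 29.4 − 10.6 = 18.8 DD/day.
Duration = 302 / 18.8 = 16.064 ≈ 16.1 days.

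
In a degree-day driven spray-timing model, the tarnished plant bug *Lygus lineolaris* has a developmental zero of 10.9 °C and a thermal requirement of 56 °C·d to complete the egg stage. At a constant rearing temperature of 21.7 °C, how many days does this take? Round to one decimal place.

Daily accumulation = 21.7 − 10.9 = 10.8 DD/day.
Duration = 56 / 10.8 = 5.185 ≈ 5.2 days.

5.2 days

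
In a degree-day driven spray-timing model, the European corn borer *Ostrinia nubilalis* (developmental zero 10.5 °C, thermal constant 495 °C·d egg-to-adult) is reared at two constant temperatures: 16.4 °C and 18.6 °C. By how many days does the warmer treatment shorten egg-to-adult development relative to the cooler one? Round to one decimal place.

22.8 days

At 16.4 °C: 495 / (16.4 − 10.5) = 495 / 5.9 = 83.898 d.
At 18.6 °C: 495 / (18.6 − 10.5) = 495 / 8.1 = 61.111 d.
Difference = |83.898 − 61.111| = 22.787 ≈ 22.8 days.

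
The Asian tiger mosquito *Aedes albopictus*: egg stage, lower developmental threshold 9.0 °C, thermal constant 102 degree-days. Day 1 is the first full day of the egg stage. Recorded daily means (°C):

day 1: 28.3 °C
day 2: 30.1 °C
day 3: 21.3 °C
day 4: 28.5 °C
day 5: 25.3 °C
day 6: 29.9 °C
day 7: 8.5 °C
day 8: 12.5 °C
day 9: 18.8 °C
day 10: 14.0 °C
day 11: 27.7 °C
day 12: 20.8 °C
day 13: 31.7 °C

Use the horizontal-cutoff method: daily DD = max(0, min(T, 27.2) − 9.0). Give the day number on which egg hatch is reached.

Daily DD above 9.0 °C (capped at 18.2): 18.2, 18.2, 12.3, 18.2, 16.3, 18.2, 0.0, 3.5, 9.8, 5.0, 18.2, 11.8, 18.2.
Cumulative: 18.2, 36.4, 48.7, 66.9, 83.2, 101.4, 101.4, 104.9, 114.7, 119.7, 137.9, 149.7, 167.9.
The total first reaches 102 DD on day 8.

day 8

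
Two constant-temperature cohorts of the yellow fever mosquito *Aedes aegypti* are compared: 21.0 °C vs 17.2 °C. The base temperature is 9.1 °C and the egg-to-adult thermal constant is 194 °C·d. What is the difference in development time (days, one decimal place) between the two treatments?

7.6 days

At 21.0 °C: 194 / (21.0 − 9.1) = 194 / 11.9 = 16.303 d.
At 17.2 °C: 194 / (17.2 − 9.1) = 194 / 8.1 = 23.951 d.
Difference = |16.303 − 23.951| = 7.648 ≈ 7.6 days.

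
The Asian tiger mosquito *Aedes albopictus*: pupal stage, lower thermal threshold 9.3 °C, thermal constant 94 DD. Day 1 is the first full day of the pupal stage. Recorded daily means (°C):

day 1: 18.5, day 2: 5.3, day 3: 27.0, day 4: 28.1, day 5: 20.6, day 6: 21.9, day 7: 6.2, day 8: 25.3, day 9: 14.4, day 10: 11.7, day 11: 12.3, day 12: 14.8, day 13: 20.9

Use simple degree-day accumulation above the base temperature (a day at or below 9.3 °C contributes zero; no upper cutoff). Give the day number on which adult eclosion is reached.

day 11

Daily DD above 9.3 °C: 9.2, 0.0, 17.7, 18.8, 11.3, 12.6, 0.0, 16.0, 5.1, 2.4, 3.0, 5.5, 11.6.
Cumulative: 9.2, 9.2, 26.9, 45.7, 57.0, 69.6, 69.6, 85.6, 90.7, 93.1, 96.1, 101.6, 113.2.
The total first reaches 94 DD on day 11.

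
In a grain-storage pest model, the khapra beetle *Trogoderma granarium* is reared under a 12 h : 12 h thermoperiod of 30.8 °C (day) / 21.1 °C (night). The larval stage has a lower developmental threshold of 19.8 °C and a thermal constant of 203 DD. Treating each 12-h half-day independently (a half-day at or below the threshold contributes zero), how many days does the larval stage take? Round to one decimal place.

33.0 days

Day half: max(0, 30.8 − 19.8) × 0.5 = 11.0 × 0.5 = 5.50 DD.
Night half: max(0, 21.1 − 19.8) × 0.5 = 1.3 × 0.5 = 0.65 DD.
Per 24 h: 6.15 DD/day.
Duration = 203 / 6.15 = 33.008 ≈ 33.0 days.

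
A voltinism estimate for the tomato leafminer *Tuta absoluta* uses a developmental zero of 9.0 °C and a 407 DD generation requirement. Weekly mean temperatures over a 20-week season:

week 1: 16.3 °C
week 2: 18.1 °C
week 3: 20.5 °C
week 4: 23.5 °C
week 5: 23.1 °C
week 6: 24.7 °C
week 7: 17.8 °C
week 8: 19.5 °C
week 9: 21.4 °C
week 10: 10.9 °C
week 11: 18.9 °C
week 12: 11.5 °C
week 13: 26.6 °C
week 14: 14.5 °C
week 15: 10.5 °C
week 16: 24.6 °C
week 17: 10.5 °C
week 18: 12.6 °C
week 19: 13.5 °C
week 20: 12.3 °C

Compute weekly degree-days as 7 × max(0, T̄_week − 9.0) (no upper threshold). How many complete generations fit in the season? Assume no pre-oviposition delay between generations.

Weekly DD (7 × max(0, T̄ − 9.0)): 51.1, 63.7, 80.5, 101.5, 98.7, 109.9, 61.6, 73.5, 86.8, 13.3, 69.3, 17.5, 123.2, 38.5, 10.5, 109.2, 10.5, 25.2, 31.5, 23.1.
Season total = 1199.1 DD.
Complete generations = ⌊1199.1 / 407⌋ = 2.

2 generations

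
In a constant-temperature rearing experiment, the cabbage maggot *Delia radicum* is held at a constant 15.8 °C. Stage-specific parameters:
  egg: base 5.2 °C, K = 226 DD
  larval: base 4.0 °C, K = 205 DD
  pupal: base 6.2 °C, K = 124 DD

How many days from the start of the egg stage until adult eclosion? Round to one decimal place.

egg: 226 / (15.8 − 5.2) = 226 / 10.6 = 21.321 d.
larval: 205 / (15.8 − 4.0) = 205 / 11.8 = 17.373 d.
pupal: 124 / (15.8 − 6.2) = 124 / 9.6 = 12.917 d.
Sum = 51.610 ≈ 51.6 days.

51.6 days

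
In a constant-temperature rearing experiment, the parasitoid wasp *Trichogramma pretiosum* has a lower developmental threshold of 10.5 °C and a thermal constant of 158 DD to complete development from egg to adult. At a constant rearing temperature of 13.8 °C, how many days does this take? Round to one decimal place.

47.9 days

Daily accumulation = 13.8 − 10.5 = 3.3 DD/day.
Duration = 158 / 3.3 = 47.879 ≈ 47.9 days.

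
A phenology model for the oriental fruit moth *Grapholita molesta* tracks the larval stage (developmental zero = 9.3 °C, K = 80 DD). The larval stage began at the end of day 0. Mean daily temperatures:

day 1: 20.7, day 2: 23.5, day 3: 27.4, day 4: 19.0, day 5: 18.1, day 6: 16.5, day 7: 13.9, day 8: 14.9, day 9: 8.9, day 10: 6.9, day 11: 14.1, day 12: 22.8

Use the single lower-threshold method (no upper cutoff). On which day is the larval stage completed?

day 11

Daily DD above 9.3 °C: 11.4, 14.2, 18.1, 9.7, 8.8, 7.2, 4.6, 5.6, 0.0, 0.0, 4.8, 13.5.
Cumulative: 11.4, 25.6, 43.7, 53.4, 62.2, 69.4, 74.0, 79.6, 79.6, 79.6, 84.4, 97.9.
The total first reaches 80 DD on day 11.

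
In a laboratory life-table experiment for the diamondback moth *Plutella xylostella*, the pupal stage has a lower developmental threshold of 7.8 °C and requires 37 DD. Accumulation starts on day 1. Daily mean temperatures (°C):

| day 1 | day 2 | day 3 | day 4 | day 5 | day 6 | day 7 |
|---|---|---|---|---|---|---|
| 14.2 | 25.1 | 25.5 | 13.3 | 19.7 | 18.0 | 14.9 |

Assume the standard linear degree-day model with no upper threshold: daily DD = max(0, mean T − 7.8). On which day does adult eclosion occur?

day 3

Daily DD above 7.8 °C: 6.4, 17.3, 17.7, 5.5, 11.9, 10.2, 7.1.
Cumulative: 6.4, 23.7, 41.4, 46.9, 58.8, 69.0, 76.1.
The total first reaches 37 DD on day 3.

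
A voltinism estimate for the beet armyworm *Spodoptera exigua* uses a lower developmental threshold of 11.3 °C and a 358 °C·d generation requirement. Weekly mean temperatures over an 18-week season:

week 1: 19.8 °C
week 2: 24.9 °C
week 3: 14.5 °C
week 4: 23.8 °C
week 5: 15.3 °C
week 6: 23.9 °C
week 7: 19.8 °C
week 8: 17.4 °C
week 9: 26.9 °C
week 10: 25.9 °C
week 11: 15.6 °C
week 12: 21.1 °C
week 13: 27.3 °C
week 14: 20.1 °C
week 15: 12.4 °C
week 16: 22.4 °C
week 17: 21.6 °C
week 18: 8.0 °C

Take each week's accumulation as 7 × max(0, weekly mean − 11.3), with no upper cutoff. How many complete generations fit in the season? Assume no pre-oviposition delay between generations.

3 generations

Weekly DD (7 × max(0, T̄ − 11.3)): 59.5, 95.2, 22.4, 87.5, 28.0, 88.2, 59.5, 42.7, 109.2, 102.2, 30.1, 68.6, 112.0, 61.6, 7.7, 77.7, 72.1, 0.0.
Season total = 1124.2 DD.
Complete generations = ⌊1124.2 / 358⌋ = 3.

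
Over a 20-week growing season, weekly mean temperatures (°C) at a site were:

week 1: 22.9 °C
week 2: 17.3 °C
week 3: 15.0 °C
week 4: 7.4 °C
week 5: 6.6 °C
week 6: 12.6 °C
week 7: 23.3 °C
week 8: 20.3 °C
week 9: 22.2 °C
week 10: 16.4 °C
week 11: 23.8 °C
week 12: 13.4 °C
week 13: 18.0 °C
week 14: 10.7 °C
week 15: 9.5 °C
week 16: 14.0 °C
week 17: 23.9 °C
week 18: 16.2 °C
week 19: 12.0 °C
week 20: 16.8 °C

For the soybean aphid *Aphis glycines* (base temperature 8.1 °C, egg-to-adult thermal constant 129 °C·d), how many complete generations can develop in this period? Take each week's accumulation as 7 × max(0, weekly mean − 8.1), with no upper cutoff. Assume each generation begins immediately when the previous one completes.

8 generations

Weekly DD (7 × max(0, T̄ − 8.1)): 103.6, 64.4, 48.3, 0.0, 0.0, 31.5, 106.4, 85.4, 98.7, 58.1, 109.9, 37.1, 69.3, 18.2, 9.8, 41.3, 110.6, 56.7, 27.3, 60.9.
Season total = 1137.5 DD.
Complete generations = ⌊1137.5 / 129⌋ = 8.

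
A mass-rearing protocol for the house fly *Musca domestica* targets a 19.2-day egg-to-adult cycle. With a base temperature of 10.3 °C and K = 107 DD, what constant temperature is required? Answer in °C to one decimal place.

Required daily accumulation = 107 / 19.2 = 5.573 DD/day.
T = T_base + 5.573 = 10.3 + 5.573 = 15.873 ≈ 15.9 °C.

15.9 °C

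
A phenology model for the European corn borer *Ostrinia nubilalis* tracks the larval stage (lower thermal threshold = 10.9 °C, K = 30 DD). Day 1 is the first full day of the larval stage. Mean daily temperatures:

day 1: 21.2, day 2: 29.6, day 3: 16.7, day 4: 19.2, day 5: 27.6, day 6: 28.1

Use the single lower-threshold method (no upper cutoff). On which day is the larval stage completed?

Daily DD above 10.9 °C: 10.3, 18.7, 5.8, 8.3, 16.7, 17.2.
Cumulative: 10.3, 29.0, 34.8, 43.1, 59.8, 77.0.
The total first reaches 30 DD on day 3.

day 3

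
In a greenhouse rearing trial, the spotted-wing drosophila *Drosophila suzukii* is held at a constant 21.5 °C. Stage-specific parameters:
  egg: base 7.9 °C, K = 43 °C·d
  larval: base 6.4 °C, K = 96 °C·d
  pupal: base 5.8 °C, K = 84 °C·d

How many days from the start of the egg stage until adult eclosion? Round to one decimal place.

egg: 43 / (21.5 − 7.9) = 43 / 13.6 = 3.162 d.
larval: 96 / (21.5 − 6.4) = 96 / 15.1 = 6.358 d.
pupal: 84 / (21.5 − 5.8) = 84 / 15.7 = 5.350 d.
Sum = 14.870 ≈ 14.9 days.

14.9 days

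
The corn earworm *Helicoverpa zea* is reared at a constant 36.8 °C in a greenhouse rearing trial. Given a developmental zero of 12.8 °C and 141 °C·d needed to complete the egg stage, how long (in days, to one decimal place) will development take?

5.9 days

Daily accumulation = 36.8 − 12.8 = 24.0 DD/day.
Duration = 141 / 24.0 = 5.875 ≈ 5.9 days.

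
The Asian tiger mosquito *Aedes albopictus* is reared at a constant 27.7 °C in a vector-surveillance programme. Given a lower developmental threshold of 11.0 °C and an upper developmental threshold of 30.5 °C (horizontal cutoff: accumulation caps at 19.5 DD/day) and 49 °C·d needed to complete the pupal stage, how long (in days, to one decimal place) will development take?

2.9 days

Daily accumulation = 27.7 − 11.0 = 16.7 DD/day.
Duration = 49 / 16.7 = 2.934 ≈ 2.9 days.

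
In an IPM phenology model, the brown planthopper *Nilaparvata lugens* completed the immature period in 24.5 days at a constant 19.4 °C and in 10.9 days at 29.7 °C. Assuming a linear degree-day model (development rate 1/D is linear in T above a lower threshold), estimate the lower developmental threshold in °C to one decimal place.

11.1 °C

Linear rate model ⇒ the product D·(T − T_b) is constant across temperatures.
24.5·(19.4 − T_b) = 10.9·(29.7 − T_b)
T_b = (24.5·19.4 − 10.9·29.7) / (24.5 − 10.9) = 151.57 / 13.6 = 11.145 °C ≈ 11.1 °C.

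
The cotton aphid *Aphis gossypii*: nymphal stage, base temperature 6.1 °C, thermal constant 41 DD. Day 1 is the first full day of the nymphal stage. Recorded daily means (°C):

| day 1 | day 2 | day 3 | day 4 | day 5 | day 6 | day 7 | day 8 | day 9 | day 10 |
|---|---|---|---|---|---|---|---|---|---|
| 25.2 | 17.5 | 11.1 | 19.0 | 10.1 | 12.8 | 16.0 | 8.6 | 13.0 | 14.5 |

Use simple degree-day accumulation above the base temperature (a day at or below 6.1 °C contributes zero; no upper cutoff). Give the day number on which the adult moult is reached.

day 4

Daily DD above 6.1 °C: 19.1, 11.4, 5.0, 12.9, 4.0, 6.7, 9.9, 2.5, 6.9, 8.4.
Cumulative: 19.1, 30.5, 35.5, 48.4, 52.4, 59.1, 69.0, 71.5, 78.4, 86.8.
The total first reaches 41 DD on day 4.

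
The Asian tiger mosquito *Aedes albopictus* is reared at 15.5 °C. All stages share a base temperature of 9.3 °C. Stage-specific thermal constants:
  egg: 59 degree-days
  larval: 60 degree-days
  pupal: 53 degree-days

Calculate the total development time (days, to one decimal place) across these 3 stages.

Daily accumulation at 15.5 °C = 15.5 − 9.3 = 6.2 DD/day.
Total K = 59 + 60 + 53 = 172 DD.
Total duration = 172 / 6.2 = 27.742 ≈ 27.7 days.

27.7 days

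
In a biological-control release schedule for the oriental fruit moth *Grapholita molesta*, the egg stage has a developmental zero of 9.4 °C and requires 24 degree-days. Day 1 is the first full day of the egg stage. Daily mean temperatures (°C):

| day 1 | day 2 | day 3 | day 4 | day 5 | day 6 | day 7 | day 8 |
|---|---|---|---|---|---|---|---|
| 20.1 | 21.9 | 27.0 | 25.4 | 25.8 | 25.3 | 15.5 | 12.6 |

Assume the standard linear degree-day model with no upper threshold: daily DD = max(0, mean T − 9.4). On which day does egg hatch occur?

day 3

Daily DD above 9.4 °C: 10.7, 12.5, 17.6, 16.0, 16.4, 15.9, 6.1, 3.2.
Cumulative: 10.7, 23.2, 40.8, 56.8, 73.2, 89.1, 95.2, 98.4.
The total first reaches 24 DD on day 3.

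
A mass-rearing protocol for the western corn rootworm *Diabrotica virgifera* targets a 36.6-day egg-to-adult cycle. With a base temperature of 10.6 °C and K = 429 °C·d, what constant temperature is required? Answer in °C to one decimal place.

22.3 °C

Required daily accumulation = 429 / 36.6 = 11.721 DD/day.
T = T_base + 11.721 = 10.6 + 11.721 = 22.321 ≈ 22.3 °C.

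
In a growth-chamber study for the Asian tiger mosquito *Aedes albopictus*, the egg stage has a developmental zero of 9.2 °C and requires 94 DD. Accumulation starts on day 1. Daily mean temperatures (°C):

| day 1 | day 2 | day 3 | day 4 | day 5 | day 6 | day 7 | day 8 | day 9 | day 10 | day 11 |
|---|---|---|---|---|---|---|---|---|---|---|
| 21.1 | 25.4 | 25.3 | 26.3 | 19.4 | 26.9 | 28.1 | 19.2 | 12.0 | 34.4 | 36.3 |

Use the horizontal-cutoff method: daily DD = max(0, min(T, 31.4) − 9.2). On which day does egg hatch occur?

day 7

Daily DD above 9.2 °C (capped at 22.2): 11.9, 16.2, 16.1, 17.1, 10.2, 17.7, 18.9, 10.0, 2.8, 22.2, 22.2.
Cumulative: 11.9, 28.1, 44.2, 61.3, 71.5, 89.2, 108.1, 118.1, 120.9, 143.1, 165.3.
The total first reaches 94 DD on day 7.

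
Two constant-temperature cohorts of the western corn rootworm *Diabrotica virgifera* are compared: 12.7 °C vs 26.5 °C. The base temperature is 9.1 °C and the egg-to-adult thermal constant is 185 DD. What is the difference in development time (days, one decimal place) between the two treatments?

At 12.7 °C: 185 / (12.7 − 9.1) = 185 / 3.6 = 51.389 d.
At 26.5 °C: 185 / (26.5 − 9.1) = 185 / 17.4 = 10.632 d.
Difference = |51.389 − 10.632| = 40.757 ≈ 40.8 days.

40.8 days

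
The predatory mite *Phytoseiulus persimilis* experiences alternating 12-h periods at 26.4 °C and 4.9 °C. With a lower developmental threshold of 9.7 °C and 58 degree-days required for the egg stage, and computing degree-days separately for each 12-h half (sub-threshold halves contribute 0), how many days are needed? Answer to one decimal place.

6.9 days

Day half: max(0, 26.4 − 9.7) × 0.5 = 16.7 × 0.5 = 8.35 DD.
Night half: max(0, 4.9 − 9.7) × 0.5 = 0.0 × 0.5 = 0.00 DD.
Per 24 h: 8.35 DD/day.
Duration = 58 / 8.35 = 6.946 ≈ 6.9 days.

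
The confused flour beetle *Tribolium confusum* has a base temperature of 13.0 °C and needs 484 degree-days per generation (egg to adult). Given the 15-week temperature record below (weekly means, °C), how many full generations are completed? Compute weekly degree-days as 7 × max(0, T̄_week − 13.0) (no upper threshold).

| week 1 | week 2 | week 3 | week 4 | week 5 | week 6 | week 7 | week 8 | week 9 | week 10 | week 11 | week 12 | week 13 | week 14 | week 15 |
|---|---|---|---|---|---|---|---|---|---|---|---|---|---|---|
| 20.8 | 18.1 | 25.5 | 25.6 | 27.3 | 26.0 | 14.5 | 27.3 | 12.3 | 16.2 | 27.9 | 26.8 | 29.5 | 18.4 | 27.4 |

2 generations

Weekly DD (7 × max(0, T̄ − 13.0)): 54.6, 35.7, 87.5, 88.2, 100.1, 91.0, 10.5, 100.1, 0.0, 22.4, 104.3, 96.6, 115.5, 37.8, 100.8.
Season total = 1045.1 DD.
Complete generations = ⌊1045.1 / 484⌋ = 2.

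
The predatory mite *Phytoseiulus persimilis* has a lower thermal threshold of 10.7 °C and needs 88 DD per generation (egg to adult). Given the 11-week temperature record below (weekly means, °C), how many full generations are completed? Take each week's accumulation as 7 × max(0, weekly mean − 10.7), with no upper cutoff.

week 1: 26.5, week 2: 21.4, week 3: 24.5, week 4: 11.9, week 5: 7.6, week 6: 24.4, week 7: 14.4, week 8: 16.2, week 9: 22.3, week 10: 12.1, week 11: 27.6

7 generations

Weekly DD (7 × max(0, T̄ − 10.7)): 110.6, 74.9, 96.6, 8.4, 0.0, 95.9, 25.9, 38.5, 81.2, 9.8, 118.3.
Season total = 660.1 DD.
Complete generations = ⌊660.1 / 88⌋ = 7.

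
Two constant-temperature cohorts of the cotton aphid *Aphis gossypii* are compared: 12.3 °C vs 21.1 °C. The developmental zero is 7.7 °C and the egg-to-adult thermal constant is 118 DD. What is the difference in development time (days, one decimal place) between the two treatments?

16.8 days

At 12.3 °C: 118 / (12.3 − 7.7) = 118 / 4.6 = 25.652 d.
At 21.1 °C: 118 / (21.1 − 7.7) = 118 / 13.4 = 8.806 d.
Difference = |25.652 − 8.806| = 16.846 ≈ 16.8 days.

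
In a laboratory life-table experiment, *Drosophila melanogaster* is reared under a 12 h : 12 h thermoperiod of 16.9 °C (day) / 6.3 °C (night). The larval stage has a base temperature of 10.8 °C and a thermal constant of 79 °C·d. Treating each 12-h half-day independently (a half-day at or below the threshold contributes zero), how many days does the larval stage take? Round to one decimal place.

25.9 days

Day half: max(0, 16.9 − 10.8) × 0.5 = 6.1 × 0.5 = 3.05 DD.
Night half: max(0, 6.3 − 10.8) × 0.5 = 0.0 × 0.5 = 0.00 DD.
Per 24 h: 3.05 DD/day.
Duration = 79 / 3.05 = 25.902 ≈ 25.9 days.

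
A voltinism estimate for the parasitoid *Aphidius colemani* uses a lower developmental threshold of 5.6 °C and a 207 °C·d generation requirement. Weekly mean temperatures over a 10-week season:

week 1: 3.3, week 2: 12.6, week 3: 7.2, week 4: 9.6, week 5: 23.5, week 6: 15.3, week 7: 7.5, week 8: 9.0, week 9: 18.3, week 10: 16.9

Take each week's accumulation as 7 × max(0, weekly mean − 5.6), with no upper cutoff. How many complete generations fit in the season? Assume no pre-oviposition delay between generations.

2 generations

Weekly DD (7 × max(0, T̄ − 5.6)): 0.0, 49.0, 11.2, 28.0, 125.3, 67.9, 13.3, 23.8, 88.9, 79.1.
Season total = 486.5 DD.
Complete generations = ⌊486.5 / 207⌋ = 2.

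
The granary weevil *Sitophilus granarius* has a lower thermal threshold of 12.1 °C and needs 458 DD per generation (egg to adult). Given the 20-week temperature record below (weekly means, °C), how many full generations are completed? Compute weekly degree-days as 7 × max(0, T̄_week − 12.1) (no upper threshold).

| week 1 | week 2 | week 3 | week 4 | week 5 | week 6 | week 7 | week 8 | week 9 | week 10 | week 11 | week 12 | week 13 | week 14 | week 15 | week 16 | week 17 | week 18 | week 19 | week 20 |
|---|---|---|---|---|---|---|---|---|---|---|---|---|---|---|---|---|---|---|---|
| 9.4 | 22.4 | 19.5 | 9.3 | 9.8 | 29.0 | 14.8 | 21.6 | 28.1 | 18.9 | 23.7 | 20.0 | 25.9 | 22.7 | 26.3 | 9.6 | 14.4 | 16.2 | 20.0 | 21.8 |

Weekly DD (7 × max(0, T̄ − 12.1)): 0.0, 72.1, 51.8, 0.0, 0.0, 118.3, 18.9, 66.5, 112.0, 47.6, 81.2, 55.3, 96.6, 74.2, 99.4, 0.0, 16.1, 28.7, 55.3, 67.9.
Season total = 1061.9 DD.
Complete generations = ⌊1061.9 / 458⌋ = 2.

2 generations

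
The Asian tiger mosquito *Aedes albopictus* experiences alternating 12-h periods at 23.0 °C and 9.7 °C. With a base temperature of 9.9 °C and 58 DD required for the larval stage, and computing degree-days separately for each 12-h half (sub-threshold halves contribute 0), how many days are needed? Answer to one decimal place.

8.9 days

Day half: max(0, 23.0 − 9.9) × 0.5 = 13.1 × 0.5 = 6.55 DD.
Night half: max(0, 9.7 − 9.9) × 0.5 = 0.0 × 0.5 = 0.00 DD.
Per 24 h: 6.55 DD/day.
Duration = 58 / 6.55 = 8.855 ≈ 8.9 days.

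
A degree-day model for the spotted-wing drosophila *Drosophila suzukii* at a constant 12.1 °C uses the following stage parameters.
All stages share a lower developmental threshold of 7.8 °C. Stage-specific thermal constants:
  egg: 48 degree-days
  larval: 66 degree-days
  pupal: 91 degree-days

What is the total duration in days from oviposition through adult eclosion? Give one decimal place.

Daily accumulation at 12.1 °C = 12.1 − 7.8 = 4.3 DD/day.
Total K = 48 + 66 + 91 = 205 DD.
Total duration = 205 / 4.3 = 47.674 ≈ 47.7 days.

47.7 days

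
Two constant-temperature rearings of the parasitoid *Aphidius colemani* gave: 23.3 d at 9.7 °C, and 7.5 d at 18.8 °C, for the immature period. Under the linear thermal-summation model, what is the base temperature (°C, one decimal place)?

5.4 °C

Under the model K = D·(T − T_b), so D₁·(T₁ − T_b) = D₂·(T₂ − T_b).
23.3·(9.7 − T_b) = 7.5·(18.8 − T_b)
T_b = (23.3·9.7 − 7.5·18.8) / (23.3 − 7.5) = 85.01 / 15.8 = 5.380 °C ≈ 5.4 °C.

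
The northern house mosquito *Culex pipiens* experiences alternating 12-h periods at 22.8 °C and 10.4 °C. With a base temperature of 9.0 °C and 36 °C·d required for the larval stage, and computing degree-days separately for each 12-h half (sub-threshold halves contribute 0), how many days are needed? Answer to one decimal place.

4.7 days

Day half: max(0, 22.8 − 9.0) × 0.5 = 13.8 × 0.5 = 6.90 DD.
Night half: max(0, 10.4 − 9.0) × 0.5 = 1.4 × 0.5 = 0.70 DD.
Per 24 h: 7.60 DD/day.
Duration = 36 / 7.60 = 4.737 ≈ 4.7 days.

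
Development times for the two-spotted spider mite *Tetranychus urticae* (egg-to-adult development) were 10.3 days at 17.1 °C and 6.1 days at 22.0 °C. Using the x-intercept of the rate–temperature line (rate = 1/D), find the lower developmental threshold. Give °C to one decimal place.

10.0 °C

Equal thermal constants: D₁(T₁ − T_b) = D₂(T₂ − T_b).
10.3·(17.1 − T_b) = 6.1·(22.0 − T_b)
T_b = (10.3·17.1 − 6.1·22.0) / (10.3 − 6.1) = 41.93 / 4.2 = 9.983 °C ≈ 10.0 °C.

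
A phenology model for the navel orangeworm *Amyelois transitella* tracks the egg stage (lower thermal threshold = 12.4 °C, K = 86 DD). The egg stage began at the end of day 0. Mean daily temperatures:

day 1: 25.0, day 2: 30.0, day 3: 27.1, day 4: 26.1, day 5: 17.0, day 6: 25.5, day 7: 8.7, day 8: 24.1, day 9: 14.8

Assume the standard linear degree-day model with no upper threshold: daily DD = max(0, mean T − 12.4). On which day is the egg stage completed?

Daily DD above 12.4 °C: 12.6, 17.6, 14.7, 13.7, 4.6, 13.1, 0.0, 11.7, 2.4.
Cumulative: 12.6, 30.2, 44.9, 58.6, 63.2, 76.3, 76.3, 88.0, 90.4.
The total first reaches 86 DD on day 8.

day 8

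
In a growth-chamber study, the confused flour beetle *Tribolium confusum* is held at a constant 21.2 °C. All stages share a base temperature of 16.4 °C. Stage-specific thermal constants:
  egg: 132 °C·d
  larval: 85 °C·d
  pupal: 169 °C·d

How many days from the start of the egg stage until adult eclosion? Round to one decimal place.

80.4 days

Daily accumulation at 21.2 °C = 21.2 − 16.4 = 4.8 DD/day.
Total K = 132 + 85 + 169 = 386 DD.
Total duration = 386 / 4.8 = 80.417 ≈ 80.4 days.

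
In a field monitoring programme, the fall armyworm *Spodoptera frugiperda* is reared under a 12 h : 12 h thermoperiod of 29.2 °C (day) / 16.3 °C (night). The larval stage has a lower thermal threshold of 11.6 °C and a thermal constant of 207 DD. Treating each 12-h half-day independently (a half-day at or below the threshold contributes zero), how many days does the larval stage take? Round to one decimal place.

Day half: max(0, 29.2 − 11.6) × 0.5 = 17.6 × 0.5 = 8.80 DD.
Night half: max(0, 16.3 − 11.6) × 0.5 = 4.7 × 0.5 = 2.35 DD.
Per 24 h: 11.15 DD/day.
Duration = 207 / 11.15 = 18.565 ≈ 18.6 days.

18.6 days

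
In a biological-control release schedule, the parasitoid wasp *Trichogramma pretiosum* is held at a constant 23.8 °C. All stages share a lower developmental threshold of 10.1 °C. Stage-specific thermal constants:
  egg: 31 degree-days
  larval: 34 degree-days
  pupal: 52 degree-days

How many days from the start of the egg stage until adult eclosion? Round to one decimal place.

8.5 days

Daily accumulation at 23.8 °C = 23.8 − 10.1 = 13.7 DD/day.
Total K = 31 + 34 + 52 = 117 DD.
Total duration = 117 / 13.7 = 8.540 ≈ 8.5 days.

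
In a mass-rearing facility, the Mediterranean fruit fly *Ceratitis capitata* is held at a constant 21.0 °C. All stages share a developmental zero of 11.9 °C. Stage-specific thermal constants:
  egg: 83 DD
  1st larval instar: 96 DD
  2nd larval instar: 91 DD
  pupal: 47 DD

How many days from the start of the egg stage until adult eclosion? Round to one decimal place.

34.8 days

Daily accumulation at 21.0 °C = 21.0 − 11.9 = 9.1 DD/day.
Total K = 83 + 96 + 91 + 47 = 317 DD.
Total duration = 317 / 9.1 = 34.835 ≈ 34.8 days.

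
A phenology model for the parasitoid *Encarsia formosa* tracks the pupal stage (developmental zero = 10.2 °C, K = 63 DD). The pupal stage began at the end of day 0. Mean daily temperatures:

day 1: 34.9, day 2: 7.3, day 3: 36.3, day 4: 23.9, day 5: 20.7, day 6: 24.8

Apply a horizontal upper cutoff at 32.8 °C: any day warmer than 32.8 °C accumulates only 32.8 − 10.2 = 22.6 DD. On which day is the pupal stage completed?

Daily DD above 10.2 °C (capped at 22.6): 22.6, 0.0, 22.6, 13.7, 10.5, 14.6.
Cumulative: 22.6, 22.6, 45.2, 58.9, 69.4, 84.0.
The total first reaches 63 DD on day 5.

day 5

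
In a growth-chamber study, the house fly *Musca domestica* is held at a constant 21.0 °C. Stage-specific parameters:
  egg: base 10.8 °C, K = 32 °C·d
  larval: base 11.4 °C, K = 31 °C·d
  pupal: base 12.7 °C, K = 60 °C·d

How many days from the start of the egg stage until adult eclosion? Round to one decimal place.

13.6 days

egg: 32 / (21.0 − 10.8) = 32 / 10.2 = 3.137 d.
larval: 31 / (21.0 − 11.4) = 31 / 9.6 = 3.229 d.
pupal: 60 / (21.0 − 12.7) = 60 / 8.3 = 7.229 d.
Sum = 13.595 ≈ 13.6 days.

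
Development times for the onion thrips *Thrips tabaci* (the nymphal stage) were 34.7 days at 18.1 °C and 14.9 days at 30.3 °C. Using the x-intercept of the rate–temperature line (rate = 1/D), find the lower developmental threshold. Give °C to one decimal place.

Linear rate model ⇒ the product D·(T − T_b) is constant across temperatures.
34.7·(18.1 − T_b) = 14.9·(30.3 − T_b)
T_b = (34.7·18.1 − 14.9·30.3) / (34.7 − 14.9) = 176.60 / 19.8 = 8.919 °C ≈ 8.9 °C.

8.9 °C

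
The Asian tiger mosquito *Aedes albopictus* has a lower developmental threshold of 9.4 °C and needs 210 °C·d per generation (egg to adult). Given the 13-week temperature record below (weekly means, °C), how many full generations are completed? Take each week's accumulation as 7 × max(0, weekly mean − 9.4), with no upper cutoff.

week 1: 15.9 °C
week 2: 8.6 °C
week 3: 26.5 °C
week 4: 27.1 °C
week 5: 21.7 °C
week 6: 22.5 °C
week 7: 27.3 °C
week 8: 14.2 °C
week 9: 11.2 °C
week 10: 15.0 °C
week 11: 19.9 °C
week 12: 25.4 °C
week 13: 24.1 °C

Weekly DD (7 × max(0, T̄ − 9.4)): 45.5, 0.0, 119.7, 123.9, 86.1, 91.7, 125.3, 33.6, 12.6, 39.2, 73.5, 112.0, 102.9.
Season total = 966.0 DD.
Complete generations = ⌊966.0 / 210⌋ = 4.

4 generations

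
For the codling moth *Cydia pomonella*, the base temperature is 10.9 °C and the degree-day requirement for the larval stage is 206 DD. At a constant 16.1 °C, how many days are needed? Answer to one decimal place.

39.6 days

Daily accumulation = 16.1 − 10.9 = 5.2 DD/day.
Duration = 206 / 5.2 = 39.615 ≈ 39.6 days.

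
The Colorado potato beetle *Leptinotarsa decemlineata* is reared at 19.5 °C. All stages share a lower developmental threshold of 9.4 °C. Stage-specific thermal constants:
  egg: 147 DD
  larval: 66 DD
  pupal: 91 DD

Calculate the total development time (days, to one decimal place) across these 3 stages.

Daily accumulation at 19.5 °C = 19.5 − 9.4 = 10.1 DD/day.
Total K = 147 + 66 + 91 = 304 DD.
Total duration = 304 / 10.1 = 30.099 ≈ 30.1 days.

30.1 days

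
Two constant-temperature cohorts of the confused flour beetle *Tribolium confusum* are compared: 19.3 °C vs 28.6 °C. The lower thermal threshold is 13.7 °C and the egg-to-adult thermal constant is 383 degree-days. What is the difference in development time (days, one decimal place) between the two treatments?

At 19.3 °C: 383 / (19.3 − 13.7) = 383 / 5.6 = 68.393 d.
At 28.6 °C: 383 / (28.6 − 13.7) = 383 / 14.9 = 25.705 d.
Difference = |68.393 − 25.705| = 42.688 ≈ 42.7 days.

42.7 days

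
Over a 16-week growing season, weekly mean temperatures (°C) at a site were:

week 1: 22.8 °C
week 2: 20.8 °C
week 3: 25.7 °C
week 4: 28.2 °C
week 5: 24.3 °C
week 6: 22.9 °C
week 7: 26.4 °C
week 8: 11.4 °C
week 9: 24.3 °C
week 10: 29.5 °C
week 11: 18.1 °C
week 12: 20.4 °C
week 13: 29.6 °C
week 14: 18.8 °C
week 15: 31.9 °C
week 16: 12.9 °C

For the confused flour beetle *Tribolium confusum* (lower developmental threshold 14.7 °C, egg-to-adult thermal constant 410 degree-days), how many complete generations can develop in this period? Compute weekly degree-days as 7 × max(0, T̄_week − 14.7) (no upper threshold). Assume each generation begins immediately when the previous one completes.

Weekly DD (7 × max(0, T̄ − 14.7)): 56.7, 42.7, 77.0, 94.5, 67.2, 57.4, 81.9, 0.0, 67.2, 103.6, 23.8, 39.9, 104.3, 28.7, 120.4, 0.0.
Season total = 965.3 DD.
Complete generations = ⌊965.3 / 410⌋ = 2.

2 generations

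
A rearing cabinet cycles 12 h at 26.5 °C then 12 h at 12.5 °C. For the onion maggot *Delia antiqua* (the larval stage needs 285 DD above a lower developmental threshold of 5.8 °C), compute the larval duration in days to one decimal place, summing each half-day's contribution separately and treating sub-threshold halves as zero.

Day half: max(0, 26.5 − 5.8) × 0.5 = 20.7 × 0.5 = 10.35 DD.
Night half: max(0, 12.5 − 5.8) × 0.5 = 6.7 × 0.5 = 3.35 DD.
Per 24 h: 13.70 DD/day.
Duration = 285 / 13.70 = 20.803 ≈ 20.8 days.

20.8 days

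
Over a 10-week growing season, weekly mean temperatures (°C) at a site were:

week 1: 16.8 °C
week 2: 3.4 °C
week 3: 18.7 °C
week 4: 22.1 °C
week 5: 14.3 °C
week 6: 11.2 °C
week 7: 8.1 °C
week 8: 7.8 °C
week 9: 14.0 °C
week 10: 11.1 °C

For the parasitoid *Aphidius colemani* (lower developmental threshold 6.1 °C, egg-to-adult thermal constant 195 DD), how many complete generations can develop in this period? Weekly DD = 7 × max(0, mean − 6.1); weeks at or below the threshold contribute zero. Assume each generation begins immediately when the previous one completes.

2 generations

Weekly DD (7 × max(0, T̄ − 6.1)): 74.9, 0.0, 88.2, 112.0, 57.4, 35.7, 14.0, 11.9, 55.3, 35.0.
Season total = 484.4 DD.
Complete generations = ⌊484.4 / 195⌋ = 2.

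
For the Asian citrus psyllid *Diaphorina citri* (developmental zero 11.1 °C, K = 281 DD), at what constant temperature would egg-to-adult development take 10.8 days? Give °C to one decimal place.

37.1 °C

Required daily accumulation = 281 / 10.8 = 26.019 DD/day.
T = T_base + 26.019 = 11.1 + 26.019 = 37.119 ≈ 37.1 °C.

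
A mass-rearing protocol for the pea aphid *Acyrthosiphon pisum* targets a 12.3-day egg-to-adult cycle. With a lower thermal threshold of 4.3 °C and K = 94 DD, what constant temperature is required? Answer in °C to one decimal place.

11.9 °C

Required daily accumulation = 94 / 12.3 = 7.642 DD/day.
T = T_base + 7.642 = 4.3 + 7.642 = 11.942 ≈ 11.9 °C.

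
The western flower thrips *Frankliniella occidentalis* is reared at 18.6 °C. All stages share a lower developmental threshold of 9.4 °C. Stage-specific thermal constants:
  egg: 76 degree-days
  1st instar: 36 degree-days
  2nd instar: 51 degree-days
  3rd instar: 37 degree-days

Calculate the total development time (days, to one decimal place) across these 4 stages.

21.7 days

Daily accumulation at 18.6 °C = 18.6 − 9.4 = 9.2 DD/day.
Total K = 76 + 36 + 51 + 37 = 200 DD.
Total duration = 200 / 9.2 = 21.739 ≈ 21.7 days.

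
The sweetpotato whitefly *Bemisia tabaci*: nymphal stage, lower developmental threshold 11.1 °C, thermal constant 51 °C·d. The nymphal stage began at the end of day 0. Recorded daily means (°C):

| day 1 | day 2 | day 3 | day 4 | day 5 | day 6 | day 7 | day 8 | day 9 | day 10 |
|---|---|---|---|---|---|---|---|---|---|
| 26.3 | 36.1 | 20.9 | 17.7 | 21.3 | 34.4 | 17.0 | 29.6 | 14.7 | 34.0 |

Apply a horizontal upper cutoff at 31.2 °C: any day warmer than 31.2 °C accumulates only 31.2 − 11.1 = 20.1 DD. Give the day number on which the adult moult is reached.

Daily DD above 11.1 °C (capped at 20.1): 15.2, 20.1, 9.8, 6.6, 10.2, 20.1, 5.9, 18.5, 3.6, 20.1.
Cumulative: 15.2, 35.3, 45.1, 51.7, 61.9, 82.0, 87.9, 106.4, 110.0, 130.1.
The total first reaches 51 DD on day 4.

day 4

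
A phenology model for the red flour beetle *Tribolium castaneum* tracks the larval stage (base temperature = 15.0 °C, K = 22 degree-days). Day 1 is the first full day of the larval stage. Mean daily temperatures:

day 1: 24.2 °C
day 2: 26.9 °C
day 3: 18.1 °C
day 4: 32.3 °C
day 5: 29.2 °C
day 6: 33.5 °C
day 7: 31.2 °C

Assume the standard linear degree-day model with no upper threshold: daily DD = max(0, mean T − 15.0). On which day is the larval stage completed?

Daily DD above 15.0 °C: 9.2, 11.9, 3.1, 17.3, 14.2, 18.5, 16.2.
Cumulative: 9.2, 21.1, 24.2, 41.5, 55.7, 74.2, 90.4.
The total first reaches 22 DD on day 3.

day 3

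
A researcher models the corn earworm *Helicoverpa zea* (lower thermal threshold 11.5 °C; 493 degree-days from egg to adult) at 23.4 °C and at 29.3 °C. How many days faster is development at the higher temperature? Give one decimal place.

At 23.4 °C: 493 / (23.4 − 11.5) = 493 / 11.9 = 41.429 d.
At 29.3 °C: 493 / (29.3 − 11.5) = 493 / 17.8 = 27.697 d.
Difference = |41.429 − 27.697| = 13.732 ≈ 13.7 days.

13.7 days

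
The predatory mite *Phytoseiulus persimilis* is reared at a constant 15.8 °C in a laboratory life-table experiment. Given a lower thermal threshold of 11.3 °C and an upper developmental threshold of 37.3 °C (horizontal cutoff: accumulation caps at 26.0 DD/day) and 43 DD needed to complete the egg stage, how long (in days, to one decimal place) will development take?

9.6 days

Daily accumulation = 15.8 − 11.3 = 4.5 DD/day.
Duration = 43 / 4.5 = 9.556 ≈ 9.6 days.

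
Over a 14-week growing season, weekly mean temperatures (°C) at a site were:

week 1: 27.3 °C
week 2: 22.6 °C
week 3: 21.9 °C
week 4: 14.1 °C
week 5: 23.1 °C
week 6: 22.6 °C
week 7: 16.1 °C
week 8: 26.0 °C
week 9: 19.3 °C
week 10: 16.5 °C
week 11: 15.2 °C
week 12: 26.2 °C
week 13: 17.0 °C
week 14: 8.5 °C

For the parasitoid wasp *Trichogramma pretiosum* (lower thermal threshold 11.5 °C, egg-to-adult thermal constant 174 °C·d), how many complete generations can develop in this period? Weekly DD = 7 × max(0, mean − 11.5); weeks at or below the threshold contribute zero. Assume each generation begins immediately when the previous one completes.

4 generations

Weekly DD (7 × max(0, T̄ − 11.5)): 110.6, 77.7, 72.8, 18.2, 81.2, 77.7, 32.2, 101.5, 54.6, 35.0, 25.9, 102.9, 38.5, 0.0.
Season total = 828.8 DD.
Complete generations = ⌊828.8 / 174⌋ = 4.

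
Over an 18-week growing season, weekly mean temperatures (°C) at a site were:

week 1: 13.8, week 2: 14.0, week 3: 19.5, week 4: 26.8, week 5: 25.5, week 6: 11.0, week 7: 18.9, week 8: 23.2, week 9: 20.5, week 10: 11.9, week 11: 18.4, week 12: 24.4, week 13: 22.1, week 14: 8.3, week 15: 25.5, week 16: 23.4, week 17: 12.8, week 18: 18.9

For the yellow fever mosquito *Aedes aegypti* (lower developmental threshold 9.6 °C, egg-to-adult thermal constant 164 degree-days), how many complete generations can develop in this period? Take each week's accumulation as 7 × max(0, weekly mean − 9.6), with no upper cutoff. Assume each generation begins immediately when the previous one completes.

7 generations

Weekly DD (7 × max(0, T̄ − 9.6)): 29.4, 30.8, 69.3, 120.4, 111.3, 9.8, 65.1, 95.2, 76.3, 16.1, 61.6, 103.6, 87.5, 0.0, 111.3, 96.6, 22.4, 65.1.
Season total = 1171.8 DD.
Complete generations = ⌊1171.8 / 164⌋ = 7.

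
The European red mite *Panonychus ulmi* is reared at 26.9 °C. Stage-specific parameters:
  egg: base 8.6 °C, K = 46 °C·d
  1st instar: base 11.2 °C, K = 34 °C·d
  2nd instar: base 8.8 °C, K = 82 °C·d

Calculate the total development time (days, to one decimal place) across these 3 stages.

egg: 46 / (26.9 − 8.6) = 46 / 18.3 = 2.514 d.
1st instar: 34 / (26.9 − 11.2) = 34 / 15.7 = 2.166 d.
2nd instar: 82 / (26.9 − 8.8) = 82 / 18.1 = 4.530 d.
Sum = 9.210 ≈ 9.2 days.

9.2 days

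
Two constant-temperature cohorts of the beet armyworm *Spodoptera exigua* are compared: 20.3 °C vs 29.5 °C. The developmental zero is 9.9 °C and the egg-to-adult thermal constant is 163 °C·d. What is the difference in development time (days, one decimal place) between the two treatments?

7.4 days

At 20.3 °C: 163 / (20.3 − 9.9) = 163 / 10.4 = 15.673 d.
At 29.5 °C: 163 / (29.5 − 9.9) = 163 / 19.6 = 8.316 d.
Difference = |15.673 − 8.316| = 7.357 ≈ 7.4 days.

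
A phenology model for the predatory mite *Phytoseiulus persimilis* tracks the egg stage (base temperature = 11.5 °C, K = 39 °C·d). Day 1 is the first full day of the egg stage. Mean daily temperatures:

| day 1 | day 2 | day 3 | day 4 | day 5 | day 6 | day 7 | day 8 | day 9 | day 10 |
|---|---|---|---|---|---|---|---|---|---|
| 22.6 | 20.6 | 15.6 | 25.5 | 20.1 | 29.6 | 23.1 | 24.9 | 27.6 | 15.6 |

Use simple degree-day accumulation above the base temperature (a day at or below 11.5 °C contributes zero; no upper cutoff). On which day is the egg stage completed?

Daily DD above 11.5 °C: 11.1, 9.1, 4.1, 14.0, 8.6, 18.1, 11.6, 13.4, 16.1, 4.1.
Cumulative: 11.1, 20.2, 24.3, 38.3, 46.9, 65.0, 76.6, 90.0, 106.1, 110.2.
The total first reaches 39 DD on day 5.

day 5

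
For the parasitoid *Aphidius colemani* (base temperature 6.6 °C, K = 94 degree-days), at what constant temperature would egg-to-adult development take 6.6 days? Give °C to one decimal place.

20.8 °C

Required daily accumulation = 94 / 6.6 = 14.242 DD/day.
T = T_base + 14.242 = 6.6 + 14.242 = 20.842 ≈ 20.8 °C.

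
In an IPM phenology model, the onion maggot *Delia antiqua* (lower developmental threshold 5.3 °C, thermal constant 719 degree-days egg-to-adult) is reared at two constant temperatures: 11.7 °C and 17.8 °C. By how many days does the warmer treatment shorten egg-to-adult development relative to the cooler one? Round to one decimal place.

54.8 days

At 11.7 °C: 719 / (11.7 − 5.3) = 719 / 6.4 = 112.344 d.
At 17.8 °C: 719 / (17.8 − 5.3) = 719 / 12.5 = 57.520 d.
Difference = |112.344 − 57.520| = 54.824 ≈ 54.8 days.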